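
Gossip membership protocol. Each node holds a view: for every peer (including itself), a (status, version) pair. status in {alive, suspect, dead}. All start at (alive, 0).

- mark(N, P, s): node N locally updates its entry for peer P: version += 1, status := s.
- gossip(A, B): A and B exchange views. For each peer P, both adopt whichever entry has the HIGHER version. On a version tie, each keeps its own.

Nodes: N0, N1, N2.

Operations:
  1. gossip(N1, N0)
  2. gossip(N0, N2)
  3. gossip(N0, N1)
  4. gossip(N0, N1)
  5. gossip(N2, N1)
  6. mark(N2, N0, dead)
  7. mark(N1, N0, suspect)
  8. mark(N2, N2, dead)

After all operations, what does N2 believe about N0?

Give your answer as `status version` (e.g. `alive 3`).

Op 1: gossip N1<->N0 -> N1.N0=(alive,v0) N1.N1=(alive,v0) N1.N2=(alive,v0) | N0.N0=(alive,v0) N0.N1=(alive,v0) N0.N2=(alive,v0)
Op 2: gossip N0<->N2 -> N0.N0=(alive,v0) N0.N1=(alive,v0) N0.N2=(alive,v0) | N2.N0=(alive,v0) N2.N1=(alive,v0) N2.N2=(alive,v0)
Op 3: gossip N0<->N1 -> N0.N0=(alive,v0) N0.N1=(alive,v0) N0.N2=(alive,v0) | N1.N0=(alive,v0) N1.N1=(alive,v0) N1.N2=(alive,v0)
Op 4: gossip N0<->N1 -> N0.N0=(alive,v0) N0.N1=(alive,v0) N0.N2=(alive,v0) | N1.N0=(alive,v0) N1.N1=(alive,v0) N1.N2=(alive,v0)
Op 5: gossip N2<->N1 -> N2.N0=(alive,v0) N2.N1=(alive,v0) N2.N2=(alive,v0) | N1.N0=(alive,v0) N1.N1=(alive,v0) N1.N2=(alive,v0)
Op 6: N2 marks N0=dead -> (dead,v1)
Op 7: N1 marks N0=suspect -> (suspect,v1)
Op 8: N2 marks N2=dead -> (dead,v1)

Answer: dead 1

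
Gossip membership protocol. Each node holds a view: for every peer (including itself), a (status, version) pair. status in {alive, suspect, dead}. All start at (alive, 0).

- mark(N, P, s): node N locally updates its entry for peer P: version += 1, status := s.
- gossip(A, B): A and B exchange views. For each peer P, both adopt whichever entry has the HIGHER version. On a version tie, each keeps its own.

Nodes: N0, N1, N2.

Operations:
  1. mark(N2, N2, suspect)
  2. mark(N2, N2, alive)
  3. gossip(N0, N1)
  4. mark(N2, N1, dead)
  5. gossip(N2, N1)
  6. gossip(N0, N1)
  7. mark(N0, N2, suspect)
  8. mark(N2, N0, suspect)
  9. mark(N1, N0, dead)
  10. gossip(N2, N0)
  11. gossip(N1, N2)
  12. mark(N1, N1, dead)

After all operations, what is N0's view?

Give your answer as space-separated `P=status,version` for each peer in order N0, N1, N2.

Answer: N0=suspect,1 N1=dead,1 N2=suspect,3

Derivation:
Op 1: N2 marks N2=suspect -> (suspect,v1)
Op 2: N2 marks N2=alive -> (alive,v2)
Op 3: gossip N0<->N1 -> N0.N0=(alive,v0) N0.N1=(alive,v0) N0.N2=(alive,v0) | N1.N0=(alive,v0) N1.N1=(alive,v0) N1.N2=(alive,v0)
Op 4: N2 marks N1=dead -> (dead,v1)
Op 5: gossip N2<->N1 -> N2.N0=(alive,v0) N2.N1=(dead,v1) N2.N2=(alive,v2) | N1.N0=(alive,v0) N1.N1=(dead,v1) N1.N2=(alive,v2)
Op 6: gossip N0<->N1 -> N0.N0=(alive,v0) N0.N1=(dead,v1) N0.N2=(alive,v2) | N1.N0=(alive,v0) N1.N1=(dead,v1) N1.N2=(alive,v2)
Op 7: N0 marks N2=suspect -> (suspect,v3)
Op 8: N2 marks N0=suspect -> (suspect,v1)
Op 9: N1 marks N0=dead -> (dead,v1)
Op 10: gossip N2<->N0 -> N2.N0=(suspect,v1) N2.N1=(dead,v1) N2.N2=(suspect,v3) | N0.N0=(suspect,v1) N0.N1=(dead,v1) N0.N2=(suspect,v3)
Op 11: gossip N1<->N2 -> N1.N0=(dead,v1) N1.N1=(dead,v1) N1.N2=(suspect,v3) | N2.N0=(suspect,v1) N2.N1=(dead,v1) N2.N2=(suspect,v3)
Op 12: N1 marks N1=dead -> (dead,v2)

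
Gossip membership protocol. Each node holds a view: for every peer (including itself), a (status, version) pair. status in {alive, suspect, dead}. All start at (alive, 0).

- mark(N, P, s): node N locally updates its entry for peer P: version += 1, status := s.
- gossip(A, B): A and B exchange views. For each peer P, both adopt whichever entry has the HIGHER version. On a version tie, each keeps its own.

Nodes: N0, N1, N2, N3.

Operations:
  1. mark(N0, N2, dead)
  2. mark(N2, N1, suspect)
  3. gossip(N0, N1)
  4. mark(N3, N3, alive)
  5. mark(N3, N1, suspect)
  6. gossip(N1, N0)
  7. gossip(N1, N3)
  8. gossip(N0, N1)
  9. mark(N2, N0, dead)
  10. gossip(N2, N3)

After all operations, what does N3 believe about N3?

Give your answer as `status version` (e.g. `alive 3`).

Op 1: N0 marks N2=dead -> (dead,v1)
Op 2: N2 marks N1=suspect -> (suspect,v1)
Op 3: gossip N0<->N1 -> N0.N0=(alive,v0) N0.N1=(alive,v0) N0.N2=(dead,v1) N0.N3=(alive,v0) | N1.N0=(alive,v0) N1.N1=(alive,v0) N1.N2=(dead,v1) N1.N3=(alive,v0)
Op 4: N3 marks N3=alive -> (alive,v1)
Op 5: N3 marks N1=suspect -> (suspect,v1)
Op 6: gossip N1<->N0 -> N1.N0=(alive,v0) N1.N1=(alive,v0) N1.N2=(dead,v1) N1.N3=(alive,v0) | N0.N0=(alive,v0) N0.N1=(alive,v0) N0.N2=(dead,v1) N0.N3=(alive,v0)
Op 7: gossip N1<->N3 -> N1.N0=(alive,v0) N1.N1=(suspect,v1) N1.N2=(dead,v1) N1.N3=(alive,v1) | N3.N0=(alive,v0) N3.N1=(suspect,v1) N3.N2=(dead,v1) N3.N3=(alive,v1)
Op 8: gossip N0<->N1 -> N0.N0=(alive,v0) N0.N1=(suspect,v1) N0.N2=(dead,v1) N0.N3=(alive,v1) | N1.N0=(alive,v0) N1.N1=(suspect,v1) N1.N2=(dead,v1) N1.N3=(alive,v1)
Op 9: N2 marks N0=dead -> (dead,v1)
Op 10: gossip N2<->N3 -> N2.N0=(dead,v1) N2.N1=(suspect,v1) N2.N2=(dead,v1) N2.N3=(alive,v1) | N3.N0=(dead,v1) N3.N1=(suspect,v1) N3.N2=(dead,v1) N3.N3=(alive,v1)

Answer: alive 1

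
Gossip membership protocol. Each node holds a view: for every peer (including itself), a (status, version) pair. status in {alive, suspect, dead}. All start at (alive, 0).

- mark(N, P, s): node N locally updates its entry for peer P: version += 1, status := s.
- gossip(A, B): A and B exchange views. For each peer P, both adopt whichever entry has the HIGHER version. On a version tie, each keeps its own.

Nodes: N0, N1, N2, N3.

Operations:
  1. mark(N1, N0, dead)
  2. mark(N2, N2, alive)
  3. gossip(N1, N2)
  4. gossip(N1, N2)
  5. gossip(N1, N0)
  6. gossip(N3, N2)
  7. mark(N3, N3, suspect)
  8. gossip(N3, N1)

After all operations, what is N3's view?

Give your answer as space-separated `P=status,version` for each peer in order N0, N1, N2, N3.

Op 1: N1 marks N0=dead -> (dead,v1)
Op 2: N2 marks N2=alive -> (alive,v1)
Op 3: gossip N1<->N2 -> N1.N0=(dead,v1) N1.N1=(alive,v0) N1.N2=(alive,v1) N1.N3=(alive,v0) | N2.N0=(dead,v1) N2.N1=(alive,v0) N2.N2=(alive,v1) N2.N3=(alive,v0)
Op 4: gossip N1<->N2 -> N1.N0=(dead,v1) N1.N1=(alive,v0) N1.N2=(alive,v1) N1.N3=(alive,v0) | N2.N0=(dead,v1) N2.N1=(alive,v0) N2.N2=(alive,v1) N2.N3=(alive,v0)
Op 5: gossip N1<->N0 -> N1.N0=(dead,v1) N1.N1=(alive,v0) N1.N2=(alive,v1) N1.N3=(alive,v0) | N0.N0=(dead,v1) N0.N1=(alive,v0) N0.N2=(alive,v1) N0.N3=(alive,v0)
Op 6: gossip N3<->N2 -> N3.N0=(dead,v1) N3.N1=(alive,v0) N3.N2=(alive,v1) N3.N3=(alive,v0) | N2.N0=(dead,v1) N2.N1=(alive,v0) N2.N2=(alive,v1) N2.N3=(alive,v0)
Op 7: N3 marks N3=suspect -> (suspect,v1)
Op 8: gossip N3<->N1 -> N3.N0=(dead,v1) N3.N1=(alive,v0) N3.N2=(alive,v1) N3.N3=(suspect,v1) | N1.N0=(dead,v1) N1.N1=(alive,v0) N1.N2=(alive,v1) N1.N3=(suspect,v1)

Answer: N0=dead,1 N1=alive,0 N2=alive,1 N3=suspect,1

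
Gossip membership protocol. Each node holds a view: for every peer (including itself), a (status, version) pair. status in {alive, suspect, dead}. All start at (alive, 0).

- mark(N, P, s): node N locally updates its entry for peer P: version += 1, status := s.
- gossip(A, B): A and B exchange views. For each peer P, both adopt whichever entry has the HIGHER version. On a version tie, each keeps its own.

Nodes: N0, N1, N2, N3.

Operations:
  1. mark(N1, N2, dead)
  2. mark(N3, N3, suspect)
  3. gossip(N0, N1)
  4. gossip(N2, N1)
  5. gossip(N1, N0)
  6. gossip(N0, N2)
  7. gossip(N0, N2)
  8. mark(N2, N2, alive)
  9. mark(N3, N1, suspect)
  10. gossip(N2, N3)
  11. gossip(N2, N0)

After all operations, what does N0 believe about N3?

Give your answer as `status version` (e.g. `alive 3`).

Op 1: N1 marks N2=dead -> (dead,v1)
Op 2: N3 marks N3=suspect -> (suspect,v1)
Op 3: gossip N0<->N1 -> N0.N0=(alive,v0) N0.N1=(alive,v0) N0.N2=(dead,v1) N0.N3=(alive,v0) | N1.N0=(alive,v0) N1.N1=(alive,v0) N1.N2=(dead,v1) N1.N3=(alive,v0)
Op 4: gossip N2<->N1 -> N2.N0=(alive,v0) N2.N1=(alive,v0) N2.N2=(dead,v1) N2.N3=(alive,v0) | N1.N0=(alive,v0) N1.N1=(alive,v0) N1.N2=(dead,v1) N1.N3=(alive,v0)
Op 5: gossip N1<->N0 -> N1.N0=(alive,v0) N1.N1=(alive,v0) N1.N2=(dead,v1) N1.N3=(alive,v0) | N0.N0=(alive,v0) N0.N1=(alive,v0) N0.N2=(dead,v1) N0.N3=(alive,v0)
Op 6: gossip N0<->N2 -> N0.N0=(alive,v0) N0.N1=(alive,v0) N0.N2=(dead,v1) N0.N3=(alive,v0) | N2.N0=(alive,v0) N2.N1=(alive,v0) N2.N2=(dead,v1) N2.N3=(alive,v0)
Op 7: gossip N0<->N2 -> N0.N0=(alive,v0) N0.N1=(alive,v0) N0.N2=(dead,v1) N0.N3=(alive,v0) | N2.N0=(alive,v0) N2.N1=(alive,v0) N2.N2=(dead,v1) N2.N3=(alive,v0)
Op 8: N2 marks N2=alive -> (alive,v2)
Op 9: N3 marks N1=suspect -> (suspect,v1)
Op 10: gossip N2<->N3 -> N2.N0=(alive,v0) N2.N1=(suspect,v1) N2.N2=(alive,v2) N2.N3=(suspect,v1) | N3.N0=(alive,v0) N3.N1=(suspect,v1) N3.N2=(alive,v2) N3.N3=(suspect,v1)
Op 11: gossip N2<->N0 -> N2.N0=(alive,v0) N2.N1=(suspect,v1) N2.N2=(alive,v2) N2.N3=(suspect,v1) | N0.N0=(alive,v0) N0.N1=(suspect,v1) N0.N2=(alive,v2) N0.N3=(suspect,v1)

Answer: suspect 1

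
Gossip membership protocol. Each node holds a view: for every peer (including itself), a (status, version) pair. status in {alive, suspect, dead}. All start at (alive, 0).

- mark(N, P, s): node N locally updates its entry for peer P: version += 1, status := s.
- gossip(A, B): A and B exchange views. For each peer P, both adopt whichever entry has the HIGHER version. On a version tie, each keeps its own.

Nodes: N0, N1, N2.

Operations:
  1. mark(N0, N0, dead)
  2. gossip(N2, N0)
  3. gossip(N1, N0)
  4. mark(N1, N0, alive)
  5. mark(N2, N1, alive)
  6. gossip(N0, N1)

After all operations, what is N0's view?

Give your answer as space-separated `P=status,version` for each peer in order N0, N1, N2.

Answer: N0=alive,2 N1=alive,0 N2=alive,0

Derivation:
Op 1: N0 marks N0=dead -> (dead,v1)
Op 2: gossip N2<->N0 -> N2.N0=(dead,v1) N2.N1=(alive,v0) N2.N2=(alive,v0) | N0.N0=(dead,v1) N0.N1=(alive,v0) N0.N2=(alive,v0)
Op 3: gossip N1<->N0 -> N1.N0=(dead,v1) N1.N1=(alive,v0) N1.N2=(alive,v0) | N0.N0=(dead,v1) N0.N1=(alive,v0) N0.N2=(alive,v0)
Op 4: N1 marks N0=alive -> (alive,v2)
Op 5: N2 marks N1=alive -> (alive,v1)
Op 6: gossip N0<->N1 -> N0.N0=(alive,v2) N0.N1=(alive,v0) N0.N2=(alive,v0) | N1.N0=(alive,v2) N1.N1=(alive,v0) N1.N2=(alive,v0)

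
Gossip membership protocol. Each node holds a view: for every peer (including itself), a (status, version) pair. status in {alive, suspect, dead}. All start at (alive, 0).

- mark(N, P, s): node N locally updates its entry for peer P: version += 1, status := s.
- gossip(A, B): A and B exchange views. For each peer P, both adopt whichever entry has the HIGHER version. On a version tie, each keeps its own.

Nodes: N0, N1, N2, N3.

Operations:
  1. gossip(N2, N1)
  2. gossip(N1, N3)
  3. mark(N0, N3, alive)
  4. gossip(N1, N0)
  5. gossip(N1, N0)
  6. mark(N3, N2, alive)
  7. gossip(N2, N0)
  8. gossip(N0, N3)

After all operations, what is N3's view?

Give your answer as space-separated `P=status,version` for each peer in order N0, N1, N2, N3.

Answer: N0=alive,0 N1=alive,0 N2=alive,1 N3=alive,1

Derivation:
Op 1: gossip N2<->N1 -> N2.N0=(alive,v0) N2.N1=(alive,v0) N2.N2=(alive,v0) N2.N3=(alive,v0) | N1.N0=(alive,v0) N1.N1=(alive,v0) N1.N2=(alive,v0) N1.N3=(alive,v0)
Op 2: gossip N1<->N3 -> N1.N0=(alive,v0) N1.N1=(alive,v0) N1.N2=(alive,v0) N1.N3=(alive,v0) | N3.N0=(alive,v0) N3.N1=(alive,v0) N3.N2=(alive,v0) N3.N3=(alive,v0)
Op 3: N0 marks N3=alive -> (alive,v1)
Op 4: gossip N1<->N0 -> N1.N0=(alive,v0) N1.N1=(alive,v0) N1.N2=(alive,v0) N1.N3=(alive,v1) | N0.N0=(alive,v0) N0.N1=(alive,v0) N0.N2=(alive,v0) N0.N3=(alive,v1)
Op 5: gossip N1<->N0 -> N1.N0=(alive,v0) N1.N1=(alive,v0) N1.N2=(alive,v0) N1.N3=(alive,v1) | N0.N0=(alive,v0) N0.N1=(alive,v0) N0.N2=(alive,v0) N0.N3=(alive,v1)
Op 6: N3 marks N2=alive -> (alive,v1)
Op 7: gossip N2<->N0 -> N2.N0=(alive,v0) N2.N1=(alive,v0) N2.N2=(alive,v0) N2.N3=(alive,v1) | N0.N0=(alive,v0) N0.N1=(alive,v0) N0.N2=(alive,v0) N0.N3=(alive,v1)
Op 8: gossip N0<->N3 -> N0.N0=(alive,v0) N0.N1=(alive,v0) N0.N2=(alive,v1) N0.N3=(alive,v1) | N3.N0=(alive,v0) N3.N1=(alive,v0) N3.N2=(alive,v1) N3.N3=(alive,v1)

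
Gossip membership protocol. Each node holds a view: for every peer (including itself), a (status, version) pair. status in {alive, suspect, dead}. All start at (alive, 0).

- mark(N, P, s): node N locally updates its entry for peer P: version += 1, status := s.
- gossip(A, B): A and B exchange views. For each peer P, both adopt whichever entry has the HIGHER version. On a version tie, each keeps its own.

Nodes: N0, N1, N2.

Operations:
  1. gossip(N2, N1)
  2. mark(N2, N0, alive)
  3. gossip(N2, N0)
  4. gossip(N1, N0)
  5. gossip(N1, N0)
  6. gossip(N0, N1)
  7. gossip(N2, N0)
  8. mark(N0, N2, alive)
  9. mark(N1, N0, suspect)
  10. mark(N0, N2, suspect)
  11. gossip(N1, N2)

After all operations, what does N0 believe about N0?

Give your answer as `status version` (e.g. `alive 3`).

Answer: alive 1

Derivation:
Op 1: gossip N2<->N1 -> N2.N0=(alive,v0) N2.N1=(alive,v0) N2.N2=(alive,v0) | N1.N0=(alive,v0) N1.N1=(alive,v0) N1.N2=(alive,v0)
Op 2: N2 marks N0=alive -> (alive,v1)
Op 3: gossip N2<->N0 -> N2.N0=(alive,v1) N2.N1=(alive,v0) N2.N2=(alive,v0) | N0.N0=(alive,v1) N0.N1=(alive,v0) N0.N2=(alive,v0)
Op 4: gossip N1<->N0 -> N1.N0=(alive,v1) N1.N1=(alive,v0) N1.N2=(alive,v0) | N0.N0=(alive,v1) N0.N1=(alive,v0) N0.N2=(alive,v0)
Op 5: gossip N1<->N0 -> N1.N0=(alive,v1) N1.N1=(alive,v0) N1.N2=(alive,v0) | N0.N0=(alive,v1) N0.N1=(alive,v0) N0.N2=(alive,v0)
Op 6: gossip N0<->N1 -> N0.N0=(alive,v1) N0.N1=(alive,v0) N0.N2=(alive,v0) | N1.N0=(alive,v1) N1.N1=(alive,v0) N1.N2=(alive,v0)
Op 7: gossip N2<->N0 -> N2.N0=(alive,v1) N2.N1=(alive,v0) N2.N2=(alive,v0) | N0.N0=(alive,v1) N0.N1=(alive,v0) N0.N2=(alive,v0)
Op 8: N0 marks N2=alive -> (alive,v1)
Op 9: N1 marks N0=suspect -> (suspect,v2)
Op 10: N0 marks N2=suspect -> (suspect,v2)
Op 11: gossip N1<->N2 -> N1.N0=(suspect,v2) N1.N1=(alive,v0) N1.N2=(alive,v0) | N2.N0=(suspect,v2) N2.N1=(alive,v0) N2.N2=(alive,v0)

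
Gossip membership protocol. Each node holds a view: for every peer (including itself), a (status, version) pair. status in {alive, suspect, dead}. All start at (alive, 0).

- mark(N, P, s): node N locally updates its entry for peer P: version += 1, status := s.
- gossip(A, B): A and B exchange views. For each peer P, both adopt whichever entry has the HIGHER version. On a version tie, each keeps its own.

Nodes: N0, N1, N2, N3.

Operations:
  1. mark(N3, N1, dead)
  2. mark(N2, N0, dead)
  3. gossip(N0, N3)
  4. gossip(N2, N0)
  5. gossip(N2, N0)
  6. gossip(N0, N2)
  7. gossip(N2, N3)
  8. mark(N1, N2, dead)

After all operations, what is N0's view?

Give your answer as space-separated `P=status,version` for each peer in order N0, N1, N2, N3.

Answer: N0=dead,1 N1=dead,1 N2=alive,0 N3=alive,0

Derivation:
Op 1: N3 marks N1=dead -> (dead,v1)
Op 2: N2 marks N0=dead -> (dead,v1)
Op 3: gossip N0<->N3 -> N0.N0=(alive,v0) N0.N1=(dead,v1) N0.N2=(alive,v0) N0.N3=(alive,v0) | N3.N0=(alive,v0) N3.N1=(dead,v1) N3.N2=(alive,v0) N3.N3=(alive,v0)
Op 4: gossip N2<->N0 -> N2.N0=(dead,v1) N2.N1=(dead,v1) N2.N2=(alive,v0) N2.N3=(alive,v0) | N0.N0=(dead,v1) N0.N1=(dead,v1) N0.N2=(alive,v0) N0.N3=(alive,v0)
Op 5: gossip N2<->N0 -> N2.N0=(dead,v1) N2.N1=(dead,v1) N2.N2=(alive,v0) N2.N3=(alive,v0) | N0.N0=(dead,v1) N0.N1=(dead,v1) N0.N2=(alive,v0) N0.N3=(alive,v0)
Op 6: gossip N0<->N2 -> N0.N0=(dead,v1) N0.N1=(dead,v1) N0.N2=(alive,v0) N0.N3=(alive,v0) | N2.N0=(dead,v1) N2.N1=(dead,v1) N2.N2=(alive,v0) N2.N3=(alive,v0)
Op 7: gossip N2<->N3 -> N2.N0=(dead,v1) N2.N1=(dead,v1) N2.N2=(alive,v0) N2.N3=(alive,v0) | N3.N0=(dead,v1) N3.N1=(dead,v1) N3.N2=(alive,v0) N3.N3=(alive,v0)
Op 8: N1 marks N2=dead -> (dead,v1)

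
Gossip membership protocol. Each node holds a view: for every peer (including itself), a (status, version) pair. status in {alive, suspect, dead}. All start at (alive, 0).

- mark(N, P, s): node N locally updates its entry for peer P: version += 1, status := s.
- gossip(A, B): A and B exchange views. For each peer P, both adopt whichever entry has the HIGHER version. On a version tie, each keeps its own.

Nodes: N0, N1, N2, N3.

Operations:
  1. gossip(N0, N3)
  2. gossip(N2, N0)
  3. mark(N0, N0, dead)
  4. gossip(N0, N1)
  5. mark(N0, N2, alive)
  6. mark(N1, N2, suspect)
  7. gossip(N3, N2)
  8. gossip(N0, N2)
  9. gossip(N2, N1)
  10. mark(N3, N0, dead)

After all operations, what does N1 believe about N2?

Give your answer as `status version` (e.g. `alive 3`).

Answer: suspect 1

Derivation:
Op 1: gossip N0<->N3 -> N0.N0=(alive,v0) N0.N1=(alive,v0) N0.N2=(alive,v0) N0.N3=(alive,v0) | N3.N0=(alive,v0) N3.N1=(alive,v0) N3.N2=(alive,v0) N3.N3=(alive,v0)
Op 2: gossip N2<->N0 -> N2.N0=(alive,v0) N2.N1=(alive,v0) N2.N2=(alive,v0) N2.N3=(alive,v0) | N0.N0=(alive,v0) N0.N1=(alive,v0) N0.N2=(alive,v0) N0.N3=(alive,v0)
Op 3: N0 marks N0=dead -> (dead,v1)
Op 4: gossip N0<->N1 -> N0.N0=(dead,v1) N0.N1=(alive,v0) N0.N2=(alive,v0) N0.N3=(alive,v0) | N1.N0=(dead,v1) N1.N1=(alive,v0) N1.N2=(alive,v0) N1.N3=(alive,v0)
Op 5: N0 marks N2=alive -> (alive,v1)
Op 6: N1 marks N2=suspect -> (suspect,v1)
Op 7: gossip N3<->N2 -> N3.N0=(alive,v0) N3.N1=(alive,v0) N3.N2=(alive,v0) N3.N3=(alive,v0) | N2.N0=(alive,v0) N2.N1=(alive,v0) N2.N2=(alive,v0) N2.N3=(alive,v0)
Op 8: gossip N0<->N2 -> N0.N0=(dead,v1) N0.N1=(alive,v0) N0.N2=(alive,v1) N0.N3=(alive,v0) | N2.N0=(dead,v1) N2.N1=(alive,v0) N2.N2=(alive,v1) N2.N3=(alive,v0)
Op 9: gossip N2<->N1 -> N2.N0=(dead,v1) N2.N1=(alive,v0) N2.N2=(alive,v1) N2.N3=(alive,v0) | N1.N0=(dead,v1) N1.N1=(alive,v0) N1.N2=(suspect,v1) N1.N3=(alive,v0)
Op 10: N3 marks N0=dead -> (dead,v1)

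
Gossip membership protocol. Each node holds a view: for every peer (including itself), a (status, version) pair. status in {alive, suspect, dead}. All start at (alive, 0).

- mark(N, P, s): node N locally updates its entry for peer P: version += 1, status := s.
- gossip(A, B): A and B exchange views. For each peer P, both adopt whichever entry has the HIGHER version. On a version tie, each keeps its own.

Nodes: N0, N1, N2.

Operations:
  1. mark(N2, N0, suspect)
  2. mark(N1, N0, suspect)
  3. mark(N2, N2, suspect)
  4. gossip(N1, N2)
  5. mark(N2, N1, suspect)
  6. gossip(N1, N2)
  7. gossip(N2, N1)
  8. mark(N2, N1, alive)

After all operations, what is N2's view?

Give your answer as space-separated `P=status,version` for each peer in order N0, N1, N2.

Answer: N0=suspect,1 N1=alive,2 N2=suspect,1

Derivation:
Op 1: N2 marks N0=suspect -> (suspect,v1)
Op 2: N1 marks N0=suspect -> (suspect,v1)
Op 3: N2 marks N2=suspect -> (suspect,v1)
Op 4: gossip N1<->N2 -> N1.N0=(suspect,v1) N1.N1=(alive,v0) N1.N2=(suspect,v1) | N2.N0=(suspect,v1) N2.N1=(alive,v0) N2.N2=(suspect,v1)
Op 5: N2 marks N1=suspect -> (suspect,v1)
Op 6: gossip N1<->N2 -> N1.N0=(suspect,v1) N1.N1=(suspect,v1) N1.N2=(suspect,v1) | N2.N0=(suspect,v1) N2.N1=(suspect,v1) N2.N2=(suspect,v1)
Op 7: gossip N2<->N1 -> N2.N0=(suspect,v1) N2.N1=(suspect,v1) N2.N2=(suspect,v1) | N1.N0=(suspect,v1) N1.N1=(suspect,v1) N1.N2=(suspect,v1)
Op 8: N2 marks N1=alive -> (alive,v2)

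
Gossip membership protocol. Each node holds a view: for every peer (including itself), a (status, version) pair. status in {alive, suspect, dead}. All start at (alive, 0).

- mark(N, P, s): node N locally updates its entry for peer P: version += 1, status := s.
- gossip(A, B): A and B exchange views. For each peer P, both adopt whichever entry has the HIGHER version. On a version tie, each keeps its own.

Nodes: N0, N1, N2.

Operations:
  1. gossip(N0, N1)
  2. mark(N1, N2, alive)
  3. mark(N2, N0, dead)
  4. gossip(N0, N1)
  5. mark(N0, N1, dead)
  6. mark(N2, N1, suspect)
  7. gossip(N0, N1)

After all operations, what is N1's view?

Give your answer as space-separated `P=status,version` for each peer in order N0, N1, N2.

Op 1: gossip N0<->N1 -> N0.N0=(alive,v0) N0.N1=(alive,v0) N0.N2=(alive,v0) | N1.N0=(alive,v0) N1.N1=(alive,v0) N1.N2=(alive,v0)
Op 2: N1 marks N2=alive -> (alive,v1)
Op 3: N2 marks N0=dead -> (dead,v1)
Op 4: gossip N0<->N1 -> N0.N0=(alive,v0) N0.N1=(alive,v0) N0.N2=(alive,v1) | N1.N0=(alive,v0) N1.N1=(alive,v0) N1.N2=(alive,v1)
Op 5: N0 marks N1=dead -> (dead,v1)
Op 6: N2 marks N1=suspect -> (suspect,v1)
Op 7: gossip N0<->N1 -> N0.N0=(alive,v0) N0.N1=(dead,v1) N0.N2=(alive,v1) | N1.N0=(alive,v0) N1.N1=(dead,v1) N1.N2=(alive,v1)

Answer: N0=alive,0 N1=dead,1 N2=alive,1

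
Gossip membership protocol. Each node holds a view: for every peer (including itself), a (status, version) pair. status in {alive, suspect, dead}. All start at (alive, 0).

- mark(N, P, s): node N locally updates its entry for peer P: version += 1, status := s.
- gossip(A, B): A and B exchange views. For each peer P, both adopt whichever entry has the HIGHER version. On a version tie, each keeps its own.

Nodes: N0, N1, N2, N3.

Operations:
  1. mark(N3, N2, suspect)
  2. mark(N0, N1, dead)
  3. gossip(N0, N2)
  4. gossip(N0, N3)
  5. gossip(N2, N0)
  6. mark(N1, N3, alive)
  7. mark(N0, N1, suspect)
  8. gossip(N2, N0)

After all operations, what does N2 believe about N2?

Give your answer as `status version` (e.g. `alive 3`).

Op 1: N3 marks N2=suspect -> (suspect,v1)
Op 2: N0 marks N1=dead -> (dead,v1)
Op 3: gossip N0<->N2 -> N0.N0=(alive,v0) N0.N1=(dead,v1) N0.N2=(alive,v0) N0.N3=(alive,v0) | N2.N0=(alive,v0) N2.N1=(dead,v1) N2.N2=(alive,v0) N2.N3=(alive,v0)
Op 4: gossip N0<->N3 -> N0.N0=(alive,v0) N0.N1=(dead,v1) N0.N2=(suspect,v1) N0.N3=(alive,v0) | N3.N0=(alive,v0) N3.N1=(dead,v1) N3.N2=(suspect,v1) N3.N3=(alive,v0)
Op 5: gossip N2<->N0 -> N2.N0=(alive,v0) N2.N1=(dead,v1) N2.N2=(suspect,v1) N2.N3=(alive,v0) | N0.N0=(alive,v0) N0.N1=(dead,v1) N0.N2=(suspect,v1) N0.N3=(alive,v0)
Op 6: N1 marks N3=alive -> (alive,v1)
Op 7: N0 marks N1=suspect -> (suspect,v2)
Op 8: gossip N2<->N0 -> N2.N0=(alive,v0) N2.N1=(suspect,v2) N2.N2=(suspect,v1) N2.N3=(alive,v0) | N0.N0=(alive,v0) N0.N1=(suspect,v2) N0.N2=(suspect,v1) N0.N3=(alive,v0)

Answer: suspect 1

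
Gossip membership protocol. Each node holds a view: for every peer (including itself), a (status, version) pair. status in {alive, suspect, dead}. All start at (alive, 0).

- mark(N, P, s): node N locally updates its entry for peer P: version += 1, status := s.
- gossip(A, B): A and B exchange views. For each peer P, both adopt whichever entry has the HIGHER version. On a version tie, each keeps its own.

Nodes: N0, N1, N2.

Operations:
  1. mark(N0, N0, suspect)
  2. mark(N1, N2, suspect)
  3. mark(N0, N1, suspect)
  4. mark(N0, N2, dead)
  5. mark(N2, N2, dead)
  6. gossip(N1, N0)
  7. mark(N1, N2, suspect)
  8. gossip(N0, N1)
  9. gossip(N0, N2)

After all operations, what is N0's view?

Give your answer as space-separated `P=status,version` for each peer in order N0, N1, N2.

Op 1: N0 marks N0=suspect -> (suspect,v1)
Op 2: N1 marks N2=suspect -> (suspect,v1)
Op 3: N0 marks N1=suspect -> (suspect,v1)
Op 4: N0 marks N2=dead -> (dead,v1)
Op 5: N2 marks N2=dead -> (dead,v1)
Op 6: gossip N1<->N0 -> N1.N0=(suspect,v1) N1.N1=(suspect,v1) N1.N2=(suspect,v1) | N0.N0=(suspect,v1) N0.N1=(suspect,v1) N0.N2=(dead,v1)
Op 7: N1 marks N2=suspect -> (suspect,v2)
Op 8: gossip N0<->N1 -> N0.N0=(suspect,v1) N0.N1=(suspect,v1) N0.N2=(suspect,v2) | N1.N0=(suspect,v1) N1.N1=(suspect,v1) N1.N2=(suspect,v2)
Op 9: gossip N0<->N2 -> N0.N0=(suspect,v1) N0.N1=(suspect,v1) N0.N2=(suspect,v2) | N2.N0=(suspect,v1) N2.N1=(suspect,v1) N2.N2=(suspect,v2)

Answer: N0=suspect,1 N1=suspect,1 N2=suspect,2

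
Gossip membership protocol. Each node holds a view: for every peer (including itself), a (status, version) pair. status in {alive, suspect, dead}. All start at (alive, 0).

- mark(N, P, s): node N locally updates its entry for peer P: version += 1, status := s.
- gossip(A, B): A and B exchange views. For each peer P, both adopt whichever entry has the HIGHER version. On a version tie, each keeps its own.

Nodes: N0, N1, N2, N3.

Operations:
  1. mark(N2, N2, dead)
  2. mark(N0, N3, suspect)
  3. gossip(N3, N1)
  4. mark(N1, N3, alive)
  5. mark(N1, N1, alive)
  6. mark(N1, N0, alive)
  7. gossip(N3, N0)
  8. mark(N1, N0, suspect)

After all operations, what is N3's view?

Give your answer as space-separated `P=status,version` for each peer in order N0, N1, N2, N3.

Answer: N0=alive,0 N1=alive,0 N2=alive,0 N3=suspect,1

Derivation:
Op 1: N2 marks N2=dead -> (dead,v1)
Op 2: N0 marks N3=suspect -> (suspect,v1)
Op 3: gossip N3<->N1 -> N3.N0=(alive,v0) N3.N1=(alive,v0) N3.N2=(alive,v0) N3.N3=(alive,v0) | N1.N0=(alive,v0) N1.N1=(alive,v0) N1.N2=(alive,v0) N1.N3=(alive,v0)
Op 4: N1 marks N3=alive -> (alive,v1)
Op 5: N1 marks N1=alive -> (alive,v1)
Op 6: N1 marks N0=alive -> (alive,v1)
Op 7: gossip N3<->N0 -> N3.N0=(alive,v0) N3.N1=(alive,v0) N3.N2=(alive,v0) N3.N3=(suspect,v1) | N0.N0=(alive,v0) N0.N1=(alive,v0) N0.N2=(alive,v0) N0.N3=(suspect,v1)
Op 8: N1 marks N0=suspect -> (suspect,v2)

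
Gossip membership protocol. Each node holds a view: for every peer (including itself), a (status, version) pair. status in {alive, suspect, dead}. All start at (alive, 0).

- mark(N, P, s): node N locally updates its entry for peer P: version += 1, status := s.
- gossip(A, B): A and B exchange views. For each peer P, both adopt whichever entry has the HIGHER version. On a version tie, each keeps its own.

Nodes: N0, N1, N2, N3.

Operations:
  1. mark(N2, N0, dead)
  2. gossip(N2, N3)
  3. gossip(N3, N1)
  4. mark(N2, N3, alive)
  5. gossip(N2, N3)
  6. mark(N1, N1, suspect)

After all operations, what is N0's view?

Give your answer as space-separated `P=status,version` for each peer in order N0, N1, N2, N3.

Answer: N0=alive,0 N1=alive,0 N2=alive,0 N3=alive,0

Derivation:
Op 1: N2 marks N0=dead -> (dead,v1)
Op 2: gossip N2<->N3 -> N2.N0=(dead,v1) N2.N1=(alive,v0) N2.N2=(alive,v0) N2.N3=(alive,v0) | N3.N0=(dead,v1) N3.N1=(alive,v0) N3.N2=(alive,v0) N3.N3=(alive,v0)
Op 3: gossip N3<->N1 -> N3.N0=(dead,v1) N3.N1=(alive,v0) N3.N2=(alive,v0) N3.N3=(alive,v0) | N1.N0=(dead,v1) N1.N1=(alive,v0) N1.N2=(alive,v0) N1.N3=(alive,v0)
Op 4: N2 marks N3=alive -> (alive,v1)
Op 5: gossip N2<->N3 -> N2.N0=(dead,v1) N2.N1=(alive,v0) N2.N2=(alive,v0) N2.N3=(alive,v1) | N3.N0=(dead,v1) N3.N1=(alive,v0) N3.N2=(alive,v0) N3.N3=(alive,v1)
Op 6: N1 marks N1=suspect -> (suspect,v1)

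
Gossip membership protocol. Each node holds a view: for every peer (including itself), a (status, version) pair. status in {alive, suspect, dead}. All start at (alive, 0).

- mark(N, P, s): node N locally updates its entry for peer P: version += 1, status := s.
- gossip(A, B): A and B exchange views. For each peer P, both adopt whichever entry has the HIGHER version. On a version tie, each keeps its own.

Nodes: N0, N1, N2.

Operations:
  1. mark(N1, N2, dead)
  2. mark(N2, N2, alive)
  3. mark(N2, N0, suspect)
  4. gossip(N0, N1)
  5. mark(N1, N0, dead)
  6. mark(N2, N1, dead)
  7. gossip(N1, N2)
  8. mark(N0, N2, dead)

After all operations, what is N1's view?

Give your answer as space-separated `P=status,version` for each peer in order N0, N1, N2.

Op 1: N1 marks N2=dead -> (dead,v1)
Op 2: N2 marks N2=alive -> (alive,v1)
Op 3: N2 marks N0=suspect -> (suspect,v1)
Op 4: gossip N0<->N1 -> N0.N0=(alive,v0) N0.N1=(alive,v0) N0.N2=(dead,v1) | N1.N0=(alive,v0) N1.N1=(alive,v0) N1.N2=(dead,v1)
Op 5: N1 marks N0=dead -> (dead,v1)
Op 6: N2 marks N1=dead -> (dead,v1)
Op 7: gossip N1<->N2 -> N1.N0=(dead,v1) N1.N1=(dead,v1) N1.N2=(dead,v1) | N2.N0=(suspect,v1) N2.N1=(dead,v1) N2.N2=(alive,v1)
Op 8: N0 marks N2=dead -> (dead,v2)

Answer: N0=dead,1 N1=dead,1 N2=dead,1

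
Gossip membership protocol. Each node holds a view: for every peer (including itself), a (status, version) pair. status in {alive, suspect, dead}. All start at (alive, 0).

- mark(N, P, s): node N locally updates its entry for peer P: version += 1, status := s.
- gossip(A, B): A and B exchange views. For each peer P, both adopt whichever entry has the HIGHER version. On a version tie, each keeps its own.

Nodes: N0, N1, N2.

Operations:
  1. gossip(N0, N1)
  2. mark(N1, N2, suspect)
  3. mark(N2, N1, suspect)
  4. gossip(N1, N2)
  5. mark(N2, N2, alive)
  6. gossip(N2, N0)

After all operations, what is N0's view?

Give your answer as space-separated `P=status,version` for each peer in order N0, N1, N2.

Answer: N0=alive,0 N1=suspect,1 N2=alive,2

Derivation:
Op 1: gossip N0<->N1 -> N0.N0=(alive,v0) N0.N1=(alive,v0) N0.N2=(alive,v0) | N1.N0=(alive,v0) N1.N1=(alive,v0) N1.N2=(alive,v0)
Op 2: N1 marks N2=suspect -> (suspect,v1)
Op 3: N2 marks N1=suspect -> (suspect,v1)
Op 4: gossip N1<->N2 -> N1.N0=(alive,v0) N1.N1=(suspect,v1) N1.N2=(suspect,v1) | N2.N0=(alive,v0) N2.N1=(suspect,v1) N2.N2=(suspect,v1)
Op 5: N2 marks N2=alive -> (alive,v2)
Op 6: gossip N2<->N0 -> N2.N0=(alive,v0) N2.N1=(suspect,v1) N2.N2=(alive,v2) | N0.N0=(alive,v0) N0.N1=(suspect,v1) N0.N2=(alive,v2)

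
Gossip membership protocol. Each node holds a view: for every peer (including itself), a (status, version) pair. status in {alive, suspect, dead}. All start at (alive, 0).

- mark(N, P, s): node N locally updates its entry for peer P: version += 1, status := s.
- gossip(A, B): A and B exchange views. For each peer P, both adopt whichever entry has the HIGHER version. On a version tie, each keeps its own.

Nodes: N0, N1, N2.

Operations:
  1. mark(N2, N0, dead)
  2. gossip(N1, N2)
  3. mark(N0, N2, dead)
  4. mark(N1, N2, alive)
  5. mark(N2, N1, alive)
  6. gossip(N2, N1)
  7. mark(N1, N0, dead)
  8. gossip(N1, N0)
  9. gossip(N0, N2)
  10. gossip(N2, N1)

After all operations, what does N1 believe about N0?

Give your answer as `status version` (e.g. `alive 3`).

Op 1: N2 marks N0=dead -> (dead,v1)
Op 2: gossip N1<->N2 -> N1.N0=(dead,v1) N1.N1=(alive,v0) N1.N2=(alive,v0) | N2.N0=(dead,v1) N2.N1=(alive,v0) N2.N2=(alive,v0)
Op 3: N0 marks N2=dead -> (dead,v1)
Op 4: N1 marks N2=alive -> (alive,v1)
Op 5: N2 marks N1=alive -> (alive,v1)
Op 6: gossip N2<->N1 -> N2.N0=(dead,v1) N2.N1=(alive,v1) N2.N2=(alive,v1) | N1.N0=(dead,v1) N1.N1=(alive,v1) N1.N2=(alive,v1)
Op 7: N1 marks N0=dead -> (dead,v2)
Op 8: gossip N1<->N0 -> N1.N0=(dead,v2) N1.N1=(alive,v1) N1.N2=(alive,v1) | N0.N0=(dead,v2) N0.N1=(alive,v1) N0.N2=(dead,v1)
Op 9: gossip N0<->N2 -> N0.N0=(dead,v2) N0.N1=(alive,v1) N0.N2=(dead,v1) | N2.N0=(dead,v2) N2.N1=(alive,v1) N2.N2=(alive,v1)
Op 10: gossip N2<->N1 -> N2.N0=(dead,v2) N2.N1=(alive,v1) N2.N2=(alive,v1) | N1.N0=(dead,v2) N1.N1=(alive,v1) N1.N2=(alive,v1)

Answer: dead 2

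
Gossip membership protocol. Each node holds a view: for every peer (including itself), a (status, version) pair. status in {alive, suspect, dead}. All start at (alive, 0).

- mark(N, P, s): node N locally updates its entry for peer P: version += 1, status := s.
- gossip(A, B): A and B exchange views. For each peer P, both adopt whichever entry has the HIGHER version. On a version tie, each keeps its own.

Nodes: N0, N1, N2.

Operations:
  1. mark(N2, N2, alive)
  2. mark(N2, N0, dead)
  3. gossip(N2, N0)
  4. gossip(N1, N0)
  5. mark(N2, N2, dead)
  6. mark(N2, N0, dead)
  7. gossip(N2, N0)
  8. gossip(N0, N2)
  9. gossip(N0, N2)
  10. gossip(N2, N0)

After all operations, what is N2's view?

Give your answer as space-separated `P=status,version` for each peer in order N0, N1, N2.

Answer: N0=dead,2 N1=alive,0 N2=dead,2

Derivation:
Op 1: N2 marks N2=alive -> (alive,v1)
Op 2: N2 marks N0=dead -> (dead,v1)
Op 3: gossip N2<->N0 -> N2.N0=(dead,v1) N2.N1=(alive,v0) N2.N2=(alive,v1) | N0.N0=(dead,v1) N0.N1=(alive,v0) N0.N2=(alive,v1)
Op 4: gossip N1<->N0 -> N1.N0=(dead,v1) N1.N1=(alive,v0) N1.N2=(alive,v1) | N0.N0=(dead,v1) N0.N1=(alive,v0) N0.N2=(alive,v1)
Op 5: N2 marks N2=dead -> (dead,v2)
Op 6: N2 marks N0=dead -> (dead,v2)
Op 7: gossip N2<->N0 -> N2.N0=(dead,v2) N2.N1=(alive,v0) N2.N2=(dead,v2) | N0.N0=(dead,v2) N0.N1=(alive,v0) N0.N2=(dead,v2)
Op 8: gossip N0<->N2 -> N0.N0=(dead,v2) N0.N1=(alive,v0) N0.N2=(dead,v2) | N2.N0=(dead,v2) N2.N1=(alive,v0) N2.N2=(dead,v2)
Op 9: gossip N0<->N2 -> N0.N0=(dead,v2) N0.N1=(alive,v0) N0.N2=(dead,v2) | N2.N0=(dead,v2) N2.N1=(alive,v0) N2.N2=(dead,v2)
Op 10: gossip N2<->N0 -> N2.N0=(dead,v2) N2.N1=(alive,v0) N2.N2=(dead,v2) | N0.N0=(dead,v2) N0.N1=(alive,v0) N0.N2=(dead,v2)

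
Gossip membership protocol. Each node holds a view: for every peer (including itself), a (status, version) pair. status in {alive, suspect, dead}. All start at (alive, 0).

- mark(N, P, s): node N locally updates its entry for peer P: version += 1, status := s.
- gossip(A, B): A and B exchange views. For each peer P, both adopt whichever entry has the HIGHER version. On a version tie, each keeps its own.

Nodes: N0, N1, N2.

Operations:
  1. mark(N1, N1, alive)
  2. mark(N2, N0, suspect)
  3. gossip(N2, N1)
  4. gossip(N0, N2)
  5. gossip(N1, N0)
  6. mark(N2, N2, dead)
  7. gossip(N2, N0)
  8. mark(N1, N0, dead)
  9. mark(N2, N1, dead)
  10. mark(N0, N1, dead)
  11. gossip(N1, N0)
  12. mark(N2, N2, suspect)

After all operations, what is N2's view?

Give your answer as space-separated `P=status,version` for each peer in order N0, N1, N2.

Answer: N0=suspect,1 N1=dead,2 N2=suspect,2

Derivation:
Op 1: N1 marks N1=alive -> (alive,v1)
Op 2: N2 marks N0=suspect -> (suspect,v1)
Op 3: gossip N2<->N1 -> N2.N0=(suspect,v1) N2.N1=(alive,v1) N2.N2=(alive,v0) | N1.N0=(suspect,v1) N1.N1=(alive,v1) N1.N2=(alive,v0)
Op 4: gossip N0<->N2 -> N0.N0=(suspect,v1) N0.N1=(alive,v1) N0.N2=(alive,v0) | N2.N0=(suspect,v1) N2.N1=(alive,v1) N2.N2=(alive,v0)
Op 5: gossip N1<->N0 -> N1.N0=(suspect,v1) N1.N1=(alive,v1) N1.N2=(alive,v0) | N0.N0=(suspect,v1) N0.N1=(alive,v1) N0.N2=(alive,v0)
Op 6: N2 marks N2=dead -> (dead,v1)
Op 7: gossip N2<->N0 -> N2.N0=(suspect,v1) N2.N1=(alive,v1) N2.N2=(dead,v1) | N0.N0=(suspect,v1) N0.N1=(alive,v1) N0.N2=(dead,v1)
Op 8: N1 marks N0=dead -> (dead,v2)
Op 9: N2 marks N1=dead -> (dead,v2)
Op 10: N0 marks N1=dead -> (dead,v2)
Op 11: gossip N1<->N0 -> N1.N0=(dead,v2) N1.N1=(dead,v2) N1.N2=(dead,v1) | N0.N0=(dead,v2) N0.N1=(dead,v2) N0.N2=(dead,v1)
Op 12: N2 marks N2=suspect -> (suspect,v2)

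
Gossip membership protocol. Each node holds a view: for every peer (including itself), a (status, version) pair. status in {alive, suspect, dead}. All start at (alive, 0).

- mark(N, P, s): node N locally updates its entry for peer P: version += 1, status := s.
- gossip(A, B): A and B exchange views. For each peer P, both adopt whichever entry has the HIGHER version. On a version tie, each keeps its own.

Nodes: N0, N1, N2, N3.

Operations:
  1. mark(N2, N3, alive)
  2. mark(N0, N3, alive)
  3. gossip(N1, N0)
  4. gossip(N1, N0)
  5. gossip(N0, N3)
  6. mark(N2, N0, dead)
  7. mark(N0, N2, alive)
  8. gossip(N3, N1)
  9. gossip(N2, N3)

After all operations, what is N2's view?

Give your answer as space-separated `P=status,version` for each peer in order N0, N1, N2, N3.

Answer: N0=dead,1 N1=alive,0 N2=alive,0 N3=alive,1

Derivation:
Op 1: N2 marks N3=alive -> (alive,v1)
Op 2: N0 marks N3=alive -> (alive,v1)
Op 3: gossip N1<->N0 -> N1.N0=(alive,v0) N1.N1=(alive,v0) N1.N2=(alive,v0) N1.N3=(alive,v1) | N0.N0=(alive,v0) N0.N1=(alive,v0) N0.N2=(alive,v0) N0.N3=(alive,v1)
Op 4: gossip N1<->N0 -> N1.N0=(alive,v0) N1.N1=(alive,v0) N1.N2=(alive,v0) N1.N3=(alive,v1) | N0.N0=(alive,v0) N0.N1=(alive,v0) N0.N2=(alive,v0) N0.N3=(alive,v1)
Op 5: gossip N0<->N3 -> N0.N0=(alive,v0) N0.N1=(alive,v0) N0.N2=(alive,v0) N0.N3=(alive,v1) | N3.N0=(alive,v0) N3.N1=(alive,v0) N3.N2=(alive,v0) N3.N3=(alive,v1)
Op 6: N2 marks N0=dead -> (dead,v1)
Op 7: N0 marks N2=alive -> (alive,v1)
Op 8: gossip N3<->N1 -> N3.N0=(alive,v0) N3.N1=(alive,v0) N3.N2=(alive,v0) N3.N3=(alive,v1) | N1.N0=(alive,v0) N1.N1=(alive,v0) N1.N2=(alive,v0) N1.N3=(alive,v1)
Op 9: gossip N2<->N3 -> N2.N0=(dead,v1) N2.N1=(alive,v0) N2.N2=(alive,v0) N2.N3=(alive,v1) | N3.N0=(dead,v1) N3.N1=(alive,v0) N3.N2=(alive,v0) N3.N3=(alive,v1)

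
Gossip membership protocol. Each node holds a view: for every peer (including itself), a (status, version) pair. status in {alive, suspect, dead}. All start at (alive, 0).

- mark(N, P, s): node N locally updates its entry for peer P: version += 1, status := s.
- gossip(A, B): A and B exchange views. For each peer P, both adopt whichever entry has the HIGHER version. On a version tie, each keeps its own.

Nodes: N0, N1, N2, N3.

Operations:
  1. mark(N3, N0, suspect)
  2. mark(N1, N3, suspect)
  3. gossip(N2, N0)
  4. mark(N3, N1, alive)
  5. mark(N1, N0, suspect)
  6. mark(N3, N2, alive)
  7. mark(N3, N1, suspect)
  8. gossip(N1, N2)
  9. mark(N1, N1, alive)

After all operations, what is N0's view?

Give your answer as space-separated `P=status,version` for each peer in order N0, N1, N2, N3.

Op 1: N3 marks N0=suspect -> (suspect,v1)
Op 2: N1 marks N3=suspect -> (suspect,v1)
Op 3: gossip N2<->N0 -> N2.N0=(alive,v0) N2.N1=(alive,v0) N2.N2=(alive,v0) N2.N3=(alive,v0) | N0.N0=(alive,v0) N0.N1=(alive,v0) N0.N2=(alive,v0) N0.N3=(alive,v0)
Op 4: N3 marks N1=alive -> (alive,v1)
Op 5: N1 marks N0=suspect -> (suspect,v1)
Op 6: N3 marks N2=alive -> (alive,v1)
Op 7: N3 marks N1=suspect -> (suspect,v2)
Op 8: gossip N1<->N2 -> N1.N0=(suspect,v1) N1.N1=(alive,v0) N1.N2=(alive,v0) N1.N3=(suspect,v1) | N2.N0=(suspect,v1) N2.N1=(alive,v0) N2.N2=(alive,v0) N2.N3=(suspect,v1)
Op 9: N1 marks N1=alive -> (alive,v1)

Answer: N0=alive,0 N1=alive,0 N2=alive,0 N3=alive,0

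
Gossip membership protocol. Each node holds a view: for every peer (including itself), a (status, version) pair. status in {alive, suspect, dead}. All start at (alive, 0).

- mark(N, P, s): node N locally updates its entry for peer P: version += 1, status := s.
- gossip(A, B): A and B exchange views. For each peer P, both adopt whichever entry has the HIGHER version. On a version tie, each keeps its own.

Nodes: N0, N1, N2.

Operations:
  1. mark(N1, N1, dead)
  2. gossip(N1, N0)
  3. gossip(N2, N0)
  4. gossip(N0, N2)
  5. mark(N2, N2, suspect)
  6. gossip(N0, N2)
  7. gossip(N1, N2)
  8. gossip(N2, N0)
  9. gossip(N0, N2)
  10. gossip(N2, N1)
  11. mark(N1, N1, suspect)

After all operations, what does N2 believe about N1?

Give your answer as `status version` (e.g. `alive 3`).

Op 1: N1 marks N1=dead -> (dead,v1)
Op 2: gossip N1<->N0 -> N1.N0=(alive,v0) N1.N1=(dead,v1) N1.N2=(alive,v0) | N0.N0=(alive,v0) N0.N1=(dead,v1) N0.N2=(alive,v0)
Op 3: gossip N2<->N0 -> N2.N0=(alive,v0) N2.N1=(dead,v1) N2.N2=(alive,v0) | N0.N0=(alive,v0) N0.N1=(dead,v1) N0.N2=(alive,v0)
Op 4: gossip N0<->N2 -> N0.N0=(alive,v0) N0.N1=(dead,v1) N0.N2=(alive,v0) | N2.N0=(alive,v0) N2.N1=(dead,v1) N2.N2=(alive,v0)
Op 5: N2 marks N2=suspect -> (suspect,v1)
Op 6: gossip N0<->N2 -> N0.N0=(alive,v0) N0.N1=(dead,v1) N0.N2=(suspect,v1) | N2.N0=(alive,v0) N2.N1=(dead,v1) N2.N2=(suspect,v1)
Op 7: gossip N1<->N2 -> N1.N0=(alive,v0) N1.N1=(dead,v1) N1.N2=(suspect,v1) | N2.N0=(alive,v0) N2.N1=(dead,v1) N2.N2=(suspect,v1)
Op 8: gossip N2<->N0 -> N2.N0=(alive,v0) N2.N1=(dead,v1) N2.N2=(suspect,v1) | N0.N0=(alive,v0) N0.N1=(dead,v1) N0.N2=(suspect,v1)
Op 9: gossip N0<->N2 -> N0.N0=(alive,v0) N0.N1=(dead,v1) N0.N2=(suspect,v1) | N2.N0=(alive,v0) N2.N1=(dead,v1) N2.N2=(suspect,v1)
Op 10: gossip N2<->N1 -> N2.N0=(alive,v0) N2.N1=(dead,v1) N2.N2=(suspect,v1) | N1.N0=(alive,v0) N1.N1=(dead,v1) N1.N2=(suspect,v1)
Op 11: N1 marks N1=suspect -> (suspect,v2)

Answer: dead 1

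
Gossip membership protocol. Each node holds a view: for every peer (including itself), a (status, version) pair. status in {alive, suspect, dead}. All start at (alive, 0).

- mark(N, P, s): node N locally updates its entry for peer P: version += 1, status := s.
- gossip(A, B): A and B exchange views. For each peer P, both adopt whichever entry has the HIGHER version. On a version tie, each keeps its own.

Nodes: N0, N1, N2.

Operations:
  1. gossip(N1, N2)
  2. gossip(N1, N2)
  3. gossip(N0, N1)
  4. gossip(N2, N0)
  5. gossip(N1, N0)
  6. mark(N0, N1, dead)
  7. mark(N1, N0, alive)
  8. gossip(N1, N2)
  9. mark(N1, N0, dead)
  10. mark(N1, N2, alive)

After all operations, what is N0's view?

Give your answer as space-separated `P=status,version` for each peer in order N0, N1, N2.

Answer: N0=alive,0 N1=dead,1 N2=alive,0

Derivation:
Op 1: gossip N1<->N2 -> N1.N0=(alive,v0) N1.N1=(alive,v0) N1.N2=(alive,v0) | N2.N0=(alive,v0) N2.N1=(alive,v0) N2.N2=(alive,v0)
Op 2: gossip N1<->N2 -> N1.N0=(alive,v0) N1.N1=(alive,v0) N1.N2=(alive,v0) | N2.N0=(alive,v0) N2.N1=(alive,v0) N2.N2=(alive,v0)
Op 3: gossip N0<->N1 -> N0.N0=(alive,v0) N0.N1=(alive,v0) N0.N2=(alive,v0) | N1.N0=(alive,v0) N1.N1=(alive,v0) N1.N2=(alive,v0)
Op 4: gossip N2<->N0 -> N2.N0=(alive,v0) N2.N1=(alive,v0) N2.N2=(alive,v0) | N0.N0=(alive,v0) N0.N1=(alive,v0) N0.N2=(alive,v0)
Op 5: gossip N1<->N0 -> N1.N0=(alive,v0) N1.N1=(alive,v0) N1.N2=(alive,v0) | N0.N0=(alive,v0) N0.N1=(alive,v0) N0.N2=(alive,v0)
Op 6: N0 marks N1=dead -> (dead,v1)
Op 7: N1 marks N0=alive -> (alive,v1)
Op 8: gossip N1<->N2 -> N1.N0=(alive,v1) N1.N1=(alive,v0) N1.N2=(alive,v0) | N2.N0=(alive,v1) N2.N1=(alive,v0) N2.N2=(alive,v0)
Op 9: N1 marks N0=dead -> (dead,v2)
Op 10: N1 marks N2=alive -> (alive,v1)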